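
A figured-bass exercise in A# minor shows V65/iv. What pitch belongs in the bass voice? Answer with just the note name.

C##

The applied chord V65/iv is rooted on A#: A#-C##-E#-G#.
The figure 65 means first inversion — the third is in the bass.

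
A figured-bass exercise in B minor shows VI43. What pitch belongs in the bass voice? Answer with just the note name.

VI in B minor has root G; the chord is G-B-D-F#.
The figure 43 means second inversion — the fifth is in the bass.

D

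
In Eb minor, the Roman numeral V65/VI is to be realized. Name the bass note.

Bb

The applied chord V65/VI is rooted on Gb: Gb-Bb-Db-Fb.
The figure 65 means first inversion — the third is in the bass.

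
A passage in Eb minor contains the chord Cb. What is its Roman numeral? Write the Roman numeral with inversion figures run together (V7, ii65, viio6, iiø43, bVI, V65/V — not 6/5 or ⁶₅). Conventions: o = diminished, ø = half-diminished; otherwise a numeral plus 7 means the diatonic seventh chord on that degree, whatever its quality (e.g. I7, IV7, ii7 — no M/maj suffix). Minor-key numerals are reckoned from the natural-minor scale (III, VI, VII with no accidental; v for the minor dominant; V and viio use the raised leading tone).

The pitches Cb-Eb-Gb form a major triad rooted on Cb.
In Eb minor, Cb is the submediant; the diatonic major triad there is VI.

VI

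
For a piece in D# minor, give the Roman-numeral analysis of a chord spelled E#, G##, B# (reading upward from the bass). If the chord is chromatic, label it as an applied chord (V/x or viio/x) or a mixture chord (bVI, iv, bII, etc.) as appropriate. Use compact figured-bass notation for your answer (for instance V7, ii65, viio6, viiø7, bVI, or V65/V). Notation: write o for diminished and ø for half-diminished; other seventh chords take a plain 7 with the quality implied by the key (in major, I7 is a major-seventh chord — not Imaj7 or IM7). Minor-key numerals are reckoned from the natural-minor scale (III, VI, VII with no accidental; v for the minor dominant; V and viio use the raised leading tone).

V/V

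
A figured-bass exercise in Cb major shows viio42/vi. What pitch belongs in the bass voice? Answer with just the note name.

Fb

The applied chord viio42/vi is rooted on G: G-Bb-Db-Fb.
The figure 42 means third inversion — the seventh is in the bass.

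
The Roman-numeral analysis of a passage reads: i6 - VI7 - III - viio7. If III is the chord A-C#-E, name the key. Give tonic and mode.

F# minor

III is given as A-C#-E — a major triad with root A.
Counting down 2 scale steps from A places the tonic on F#; a major triad on degree 3 is diatonic only in minor.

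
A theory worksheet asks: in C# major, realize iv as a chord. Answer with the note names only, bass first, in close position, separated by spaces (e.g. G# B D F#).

F# A C#

iv is the minor subdominant, borrowed from the parallel minor. In C# major that root is F#.
So the chord is F#-A-C#.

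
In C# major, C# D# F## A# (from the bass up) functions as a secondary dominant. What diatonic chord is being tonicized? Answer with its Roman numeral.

V

The chord is a dominant seventh chord on D#.
A dominant resolves down a perfect fifth: D# → G#. In C# major, G# is scale degree 5, i.e. V.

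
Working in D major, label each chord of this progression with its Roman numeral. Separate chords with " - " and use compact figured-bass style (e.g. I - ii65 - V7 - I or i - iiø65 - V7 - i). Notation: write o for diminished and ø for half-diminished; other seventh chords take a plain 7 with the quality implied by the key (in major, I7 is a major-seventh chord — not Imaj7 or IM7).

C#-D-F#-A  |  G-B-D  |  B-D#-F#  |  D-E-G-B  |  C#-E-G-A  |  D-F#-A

I42 - IV - V/ii - ii42 - V65 - I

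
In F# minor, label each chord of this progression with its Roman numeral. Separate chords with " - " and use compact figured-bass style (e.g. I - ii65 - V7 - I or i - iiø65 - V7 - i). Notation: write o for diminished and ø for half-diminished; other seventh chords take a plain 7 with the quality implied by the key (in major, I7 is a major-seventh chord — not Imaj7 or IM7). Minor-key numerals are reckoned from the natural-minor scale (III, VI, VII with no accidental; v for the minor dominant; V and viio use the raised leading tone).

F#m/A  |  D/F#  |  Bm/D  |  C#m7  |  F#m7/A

F#m/A: minor triad on F# = scale degree 1 → i6.
D/F# has root D, degree 6 in F# minor, so VI6.
Bm/D: root B is the subdominant; minor triad there is iv6.
C#m7: root C# is the dominant; minor seventh chord there is v7.
F#m7/A: minor seventh chord on F# = scale degree 1 → i65.

i6 - VI6 - iv6 - v7 - i65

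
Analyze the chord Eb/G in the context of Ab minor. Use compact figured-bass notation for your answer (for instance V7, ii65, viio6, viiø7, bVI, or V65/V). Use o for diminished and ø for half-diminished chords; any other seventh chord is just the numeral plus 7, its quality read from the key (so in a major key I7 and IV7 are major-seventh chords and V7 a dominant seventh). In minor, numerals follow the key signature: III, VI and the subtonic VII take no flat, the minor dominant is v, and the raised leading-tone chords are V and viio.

V6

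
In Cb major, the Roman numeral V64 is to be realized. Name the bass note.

Db

V in Cb major has root Gb; the chord is Gb-Bb-Db.
The figure 64 means second inversion — the fifth is in the bass.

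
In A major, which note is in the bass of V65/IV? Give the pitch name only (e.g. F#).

The applied chord V65/IV is rooted on A: A-C#-E-G.
The figure 65 means first inversion — the third is in the bass.

C#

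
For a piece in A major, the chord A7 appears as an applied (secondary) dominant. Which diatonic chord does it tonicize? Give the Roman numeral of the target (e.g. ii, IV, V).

The chord is a dominant seventh chord on A.
A dominant resolves down a perfect fifth: A → D. In A major, D is scale degree 4, i.e. IV.

IV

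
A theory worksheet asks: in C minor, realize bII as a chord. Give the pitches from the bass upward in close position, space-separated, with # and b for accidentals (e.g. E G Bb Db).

bII is the Neapolitan chord — a major triad on the lowered second degree. In C minor that root is Db.
So the chord is Db-F-Ab.

Db F Ab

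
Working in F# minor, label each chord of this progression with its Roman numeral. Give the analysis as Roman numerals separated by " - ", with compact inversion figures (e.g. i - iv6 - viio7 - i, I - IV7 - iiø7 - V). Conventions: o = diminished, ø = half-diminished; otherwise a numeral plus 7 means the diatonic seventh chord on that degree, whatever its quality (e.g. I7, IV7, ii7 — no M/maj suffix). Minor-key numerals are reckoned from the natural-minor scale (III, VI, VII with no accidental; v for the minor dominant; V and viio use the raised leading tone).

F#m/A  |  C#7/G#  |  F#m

i6 - V43 - i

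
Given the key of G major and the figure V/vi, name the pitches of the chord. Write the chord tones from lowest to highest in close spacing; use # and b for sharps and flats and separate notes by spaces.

B D# F#

V/vi is a secondary dominant — the dominant triad of vi. vi in G major is E, so the applied chord's root is B, a perfect fifth above.
Building a major triad on B gives B-D#-F#.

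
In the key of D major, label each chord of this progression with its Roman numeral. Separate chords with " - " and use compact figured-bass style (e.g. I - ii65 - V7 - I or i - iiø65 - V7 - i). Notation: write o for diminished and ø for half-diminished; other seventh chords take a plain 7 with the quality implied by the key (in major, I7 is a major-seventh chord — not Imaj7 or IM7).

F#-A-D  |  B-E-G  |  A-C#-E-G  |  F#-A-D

I6 - ii64 - V7 - I6

F#-A-D: root D is the tonic; major triad there is I6.
B-E-G: minor triad on E = scale degree 2 → ii64.
A-C#-E-G has root A, degree 5 in D major, so V7.
F#-A-D: root D is the tonic; major triad there is I6.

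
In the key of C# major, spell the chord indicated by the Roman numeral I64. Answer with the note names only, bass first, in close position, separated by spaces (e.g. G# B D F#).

G# C# E#

In C# major, the first degree is C#, and the diatonic chord built there is a major triad.
That chord is spelled C#-E#-G#.
With the 64 figure the chord is in second inversion; from the bass G# upward in close position it reads G#-C#-E#.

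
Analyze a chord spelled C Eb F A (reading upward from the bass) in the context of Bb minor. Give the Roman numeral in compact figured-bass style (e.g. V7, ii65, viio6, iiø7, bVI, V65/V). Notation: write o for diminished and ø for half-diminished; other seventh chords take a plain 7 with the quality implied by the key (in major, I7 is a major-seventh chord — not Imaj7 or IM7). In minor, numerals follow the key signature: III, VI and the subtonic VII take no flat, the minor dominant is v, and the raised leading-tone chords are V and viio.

V43

The pitches F-A-C-Eb form a dominant seventh chord rooted on F.
In Bb minor, F is the dominant; the diatonic dominant seventh chord there is V7.
With C in the bass the chord is in second inversion, so the figured bass is 43.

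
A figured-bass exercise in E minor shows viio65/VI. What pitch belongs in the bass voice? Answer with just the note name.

D

The applied chord viio65/VI is rooted on B: B-D-F-Ab.
The figure 65 means first inversion — the third is in the bass.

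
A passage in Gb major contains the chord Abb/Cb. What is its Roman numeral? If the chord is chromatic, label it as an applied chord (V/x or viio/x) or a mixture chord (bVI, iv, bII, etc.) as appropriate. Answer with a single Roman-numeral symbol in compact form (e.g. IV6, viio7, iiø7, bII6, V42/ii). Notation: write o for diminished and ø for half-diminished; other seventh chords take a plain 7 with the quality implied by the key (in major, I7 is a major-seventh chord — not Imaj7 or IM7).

bII6

The pitches Abb-Cb-Ebb form a major triad rooted on Abb.
Abb is the lowered second degree of Gb major (diatonic 2 would be Ab). This is the Neapolitan sixth — a major triad on the lowered second degree, here in its customary first inversion.
With Cb in the bass the chord is in first inversion, so the figured bass is 6.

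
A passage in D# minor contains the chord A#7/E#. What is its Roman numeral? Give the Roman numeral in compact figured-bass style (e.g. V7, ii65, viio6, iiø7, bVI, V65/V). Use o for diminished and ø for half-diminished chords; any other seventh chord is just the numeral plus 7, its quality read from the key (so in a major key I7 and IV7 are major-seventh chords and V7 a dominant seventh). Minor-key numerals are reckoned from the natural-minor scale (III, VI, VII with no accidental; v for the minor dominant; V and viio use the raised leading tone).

V43

Stacked in thirds the chord is A#-C##-E#-G#: a dominant seventh chord on A#.
In D# minor, A# is the dominant; the diatonic dominant seventh chord there is V7.
With E# in the bass the chord is in second inversion, so the figured bass is 43.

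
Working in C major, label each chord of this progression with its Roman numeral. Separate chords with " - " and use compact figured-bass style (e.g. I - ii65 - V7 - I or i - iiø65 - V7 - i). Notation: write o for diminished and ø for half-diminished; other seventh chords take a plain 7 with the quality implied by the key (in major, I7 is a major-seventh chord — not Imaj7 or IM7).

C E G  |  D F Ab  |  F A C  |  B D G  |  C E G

C-E-G: root C is the tonic; major triad there is I.
D-F-Ab: diminished triad on D — chromatic; iio (borrowed from the parallel minor).
F-A-C: major triad on F = scale degree 4 → IV.
B-D-G: root G is the dominant; major triad there is V6.
C-E-G: root C is the tonic; major triad there is I.

I - iio - IV - V6 - I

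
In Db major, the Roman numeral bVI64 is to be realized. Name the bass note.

bVI in Db major has root Bbb; the chord is Bbb-Db-Fb.
The figure 64 means second inversion — the fifth is in the bass.

Fb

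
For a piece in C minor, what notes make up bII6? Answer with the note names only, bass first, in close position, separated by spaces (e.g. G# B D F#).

F Ab Db

bII6 is the Neapolitan sixth — a major triad on the lowered second degree, here in its customary first inversion. In C minor that root is Db.
So the chord is Db-F-Ab.
With the 6 figure the chord is in first inversion; from the bass F upward in close position it reads F-Ab-Db.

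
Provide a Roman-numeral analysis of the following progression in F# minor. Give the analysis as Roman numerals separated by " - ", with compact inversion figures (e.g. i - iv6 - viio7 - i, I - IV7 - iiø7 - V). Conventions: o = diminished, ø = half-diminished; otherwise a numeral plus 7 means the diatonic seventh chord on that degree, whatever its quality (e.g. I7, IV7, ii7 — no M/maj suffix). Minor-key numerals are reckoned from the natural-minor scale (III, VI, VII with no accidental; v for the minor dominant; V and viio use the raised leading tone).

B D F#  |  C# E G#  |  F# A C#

iv - v - i

B-D-F#: minor triad on B = scale degree 4 → iv.
C#-E-G#: minor triad on C# = scale degree 5 → v.
F#-A-C#: root F# is the tonic; minor triad there is i.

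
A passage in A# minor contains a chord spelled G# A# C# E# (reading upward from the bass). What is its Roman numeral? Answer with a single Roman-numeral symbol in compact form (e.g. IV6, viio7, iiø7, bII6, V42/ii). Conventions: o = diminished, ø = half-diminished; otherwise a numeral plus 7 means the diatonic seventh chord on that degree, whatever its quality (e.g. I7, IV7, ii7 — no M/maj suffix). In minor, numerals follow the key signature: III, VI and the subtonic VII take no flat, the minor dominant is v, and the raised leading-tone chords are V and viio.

Stacked in thirds the chord is A#-C#-E#-G#: a minor seventh chord on A#.
In A# minor, A# is the tonic; the diatonic minor seventh chord there is i7.
With G# in the bass the chord is in third inversion, so the figured bass is 42.

i42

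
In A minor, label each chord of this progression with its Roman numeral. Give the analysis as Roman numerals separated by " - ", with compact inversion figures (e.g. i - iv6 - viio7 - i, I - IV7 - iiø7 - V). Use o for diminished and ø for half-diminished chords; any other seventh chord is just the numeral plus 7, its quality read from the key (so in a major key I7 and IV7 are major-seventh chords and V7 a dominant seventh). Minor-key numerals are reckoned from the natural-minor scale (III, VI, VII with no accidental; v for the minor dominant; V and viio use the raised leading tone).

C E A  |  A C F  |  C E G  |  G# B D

i6 - VI6 - III - viio

C-E-A: root A is the tonic; minor triad there is i6.
A-C-F: major triad on F = scale degree 6 → VI6.
C-E-G: major triad on C = scale degree 3 → III.
G#-B-D: root G# is the leading tone; diminished triad there is viio.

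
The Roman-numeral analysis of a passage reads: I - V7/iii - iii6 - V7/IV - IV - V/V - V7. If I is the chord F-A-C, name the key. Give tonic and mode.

I is given as F-A-C — a major triad with root F.
If F is scale degree 1 and the mode makes that degree carry a major triad, the tonic is F and the mode is major.

F major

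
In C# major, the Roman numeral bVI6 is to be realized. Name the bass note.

C#

bVI in C# major has root A; the chord is A-C#-E.
The figure 6 means first inversion — the third is in the bass.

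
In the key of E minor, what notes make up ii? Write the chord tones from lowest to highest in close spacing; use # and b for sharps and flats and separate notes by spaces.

F# A C#

Scale degree 2 in E minor is F#; here the chord built on it is altered to a minor triad. ii is the minor supertonic, borrowed from the parallel major (the Dorian ii).
So the chord is F#-A-C#, a minor triad.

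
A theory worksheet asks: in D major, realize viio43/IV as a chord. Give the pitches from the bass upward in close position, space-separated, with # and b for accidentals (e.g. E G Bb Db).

C Eb F# A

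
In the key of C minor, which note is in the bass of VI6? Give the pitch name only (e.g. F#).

VI in C minor has root Ab; the chord is Ab-C-Eb.
The figure 6 means first inversion — the third is in the bass.

C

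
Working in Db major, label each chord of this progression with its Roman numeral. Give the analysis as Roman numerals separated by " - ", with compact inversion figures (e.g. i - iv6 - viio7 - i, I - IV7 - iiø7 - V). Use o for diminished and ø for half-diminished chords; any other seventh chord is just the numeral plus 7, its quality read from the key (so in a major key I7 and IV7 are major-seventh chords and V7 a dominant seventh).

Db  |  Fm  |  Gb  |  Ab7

I - iii - IV - V7

Db: root Db is the tonic; major triad there is I.
Fm: minor triad on F = scale degree 3 → iii.
Gb: major triad on Gb = scale degree 4 → IV.
Ab7: root Ab is the dominant; dominant seventh chord there is V7.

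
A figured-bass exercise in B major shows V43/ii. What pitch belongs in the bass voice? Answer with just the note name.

D#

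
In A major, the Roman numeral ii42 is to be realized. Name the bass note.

A

ii in A major has root B; the chord is B-D-F#-A.
The figure 42 means third inversion — the seventh is in the bass.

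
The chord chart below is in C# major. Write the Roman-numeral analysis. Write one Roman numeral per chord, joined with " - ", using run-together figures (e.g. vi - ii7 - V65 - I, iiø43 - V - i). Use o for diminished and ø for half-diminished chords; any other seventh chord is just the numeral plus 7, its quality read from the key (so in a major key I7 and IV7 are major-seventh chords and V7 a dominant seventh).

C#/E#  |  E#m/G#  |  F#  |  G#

I6 - iii6 - IV - V

C#/E#: major triad on C# = scale degree 1 → I6.
E#m/G# has root E#, degree 3 in C# major, so iii6.
F#: major triad on F# = scale degree 4 → IV.
G#: root G# is the dominant; major triad there is V.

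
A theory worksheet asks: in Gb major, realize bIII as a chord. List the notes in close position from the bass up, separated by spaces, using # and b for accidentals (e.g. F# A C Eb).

bIII is a major triad on the lowered third degree, borrowed from the parallel minor. In Gb major that root is Bbb.
So the chord is Bbb-Db-Fb.

Bbb Db Fb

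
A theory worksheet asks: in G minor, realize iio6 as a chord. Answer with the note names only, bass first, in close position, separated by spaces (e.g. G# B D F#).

C Eb A

The numeral's case and figure indicate a diminished triad. In G minor its root, scale degree 2, is A.
Stacking thirds from A gives A-C-Eb.
The figured bass 6 indicates first inversion, placing the third (C) in the bass: C-Eb-A.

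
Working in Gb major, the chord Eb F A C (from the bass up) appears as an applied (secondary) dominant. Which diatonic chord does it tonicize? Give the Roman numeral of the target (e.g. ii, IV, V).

iii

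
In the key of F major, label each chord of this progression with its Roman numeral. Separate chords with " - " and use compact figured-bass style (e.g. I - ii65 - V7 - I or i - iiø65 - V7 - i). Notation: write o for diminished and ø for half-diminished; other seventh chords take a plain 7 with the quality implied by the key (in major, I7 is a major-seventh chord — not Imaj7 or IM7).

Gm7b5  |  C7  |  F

Gm7b5 is non-diatonic — iiø7, a mixture chord from F minor.
C7: dominant seventh chord on C = scale degree 5 → V7.
F: root F is the tonic; major triad there is I.

iiø7 - V7 - I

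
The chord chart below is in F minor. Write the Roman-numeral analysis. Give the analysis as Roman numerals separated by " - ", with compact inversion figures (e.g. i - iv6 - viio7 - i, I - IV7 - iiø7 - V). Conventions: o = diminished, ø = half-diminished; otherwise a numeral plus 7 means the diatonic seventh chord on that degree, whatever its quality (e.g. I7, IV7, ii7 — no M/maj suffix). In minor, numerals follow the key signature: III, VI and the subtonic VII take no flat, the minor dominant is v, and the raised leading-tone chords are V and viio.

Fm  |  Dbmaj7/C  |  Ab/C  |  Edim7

i - VI42 - III6 - viio7

Fm: minor triad on F = scale degree 1 → i.
Dbmaj7/C: root Db is the submediant; major seventh chord there is VI42.
Ab/C: root Ab is the mediant; major triad there is III6.
Edim7: fully diminished seventh chord on E = scale degree 7 → viio7.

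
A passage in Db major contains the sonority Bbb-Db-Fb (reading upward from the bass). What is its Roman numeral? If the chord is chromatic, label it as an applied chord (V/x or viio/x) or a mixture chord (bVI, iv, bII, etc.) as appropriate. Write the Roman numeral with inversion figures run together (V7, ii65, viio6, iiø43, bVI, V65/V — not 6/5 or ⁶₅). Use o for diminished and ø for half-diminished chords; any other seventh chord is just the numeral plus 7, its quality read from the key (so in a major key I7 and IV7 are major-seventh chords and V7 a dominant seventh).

Stacked in thirds the chord is Bbb-Db-Fb: a major triad on Bbb.
Bbb is the lowered sixth degree of Db major (diatonic 6 would be Bb). This is a major triad on the lowered sixth degree, borrowed from the parallel minor.

bVI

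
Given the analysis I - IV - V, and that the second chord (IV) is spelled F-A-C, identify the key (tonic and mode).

The anchor chord is a major triad on F, labeled IV.
IV on F implies F is the subdominant; that puts the tonic at C, and the uppercase numeral fits major mode.

C major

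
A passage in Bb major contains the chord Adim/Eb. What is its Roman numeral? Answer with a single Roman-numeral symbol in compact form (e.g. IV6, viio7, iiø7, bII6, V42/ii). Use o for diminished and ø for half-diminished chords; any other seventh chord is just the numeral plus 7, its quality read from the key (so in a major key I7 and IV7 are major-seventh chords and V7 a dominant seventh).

The pitches A-C-Eb form a diminished triad rooted on A.
A is scale degree 7 in Bb major, and a diminished triad on that degree is written viio.
With Eb in the bass the chord is in second inversion, so the figured bass is 64.

viio64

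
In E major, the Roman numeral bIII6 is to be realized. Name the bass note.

B

bIII in E major has root G; the chord is G-B-D.
The figure 6 means first inversion — the third is in the bass.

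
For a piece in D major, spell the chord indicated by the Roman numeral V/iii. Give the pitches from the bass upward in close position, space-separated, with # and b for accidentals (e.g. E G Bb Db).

C# E# G#

The slash means an applied dominant: we want the dominant of iii. In D major, iii is F# minor, and its dominant is built on C#.
Building a major triad on C# gives C#-E#-G#.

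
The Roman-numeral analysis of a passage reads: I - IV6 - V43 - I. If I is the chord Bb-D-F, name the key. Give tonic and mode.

Bb major

I is given as Bb-D-F — a major triad with root Bb.
If Bb is scale degree 1 and the mode makes that degree carry a major triad, the tonic is Bb and the mode is major.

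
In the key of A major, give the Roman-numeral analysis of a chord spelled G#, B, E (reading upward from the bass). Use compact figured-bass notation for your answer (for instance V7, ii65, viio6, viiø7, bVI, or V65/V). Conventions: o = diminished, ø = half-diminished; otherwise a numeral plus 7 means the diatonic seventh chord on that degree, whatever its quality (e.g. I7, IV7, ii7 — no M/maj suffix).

The pitches E-G#-B form a major triad rooted on E.
E is scale degree 5 in A major, and a major triad on that degree is written V.
With G# in the bass the chord is in first inversion, so the figured bass is 6.

V6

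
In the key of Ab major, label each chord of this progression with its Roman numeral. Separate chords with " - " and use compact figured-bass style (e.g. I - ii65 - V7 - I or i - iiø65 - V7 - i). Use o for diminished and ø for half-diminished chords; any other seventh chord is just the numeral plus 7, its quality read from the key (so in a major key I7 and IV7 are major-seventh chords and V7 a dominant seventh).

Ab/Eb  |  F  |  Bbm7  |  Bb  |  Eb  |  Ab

I64 - V/ii - ii7 - V/V - V - I

Ab/Eb has root Ab, degree 1 in Ab major, so I64.
F: chromatic; F is V of ii, so V/ii.
Bbm7 has root Bb, degree 2 in Ab major, so ii7.
Bb: a major triad on Bb, the applied dominant of V → V/V.
Eb has root Eb, degree 5 in Ab major, so V.
Ab has root Ab, degree 1 in Ab major, so I.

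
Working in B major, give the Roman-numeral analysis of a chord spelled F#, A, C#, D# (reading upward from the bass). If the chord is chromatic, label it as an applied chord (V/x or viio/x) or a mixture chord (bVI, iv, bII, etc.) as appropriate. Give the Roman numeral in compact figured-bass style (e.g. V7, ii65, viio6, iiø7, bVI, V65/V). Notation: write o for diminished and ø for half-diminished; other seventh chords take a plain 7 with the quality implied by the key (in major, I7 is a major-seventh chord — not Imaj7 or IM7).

Stacked in thirds the chord is D#-F#-A-C#: a half-diminished seventh chord on D#.
D# sits a half step below E (IV in B major); a diminished chord there is the applied leading-tone chord of IV.
With F# in the bass the chord is in first inversion, so the figured bass is 65.

viiø65/IV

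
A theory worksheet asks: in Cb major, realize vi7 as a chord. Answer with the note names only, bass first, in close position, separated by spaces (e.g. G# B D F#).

Ab Cb Eb Gb

In Cb major, the submediant is Ab, and the diatonic chord built there is a minor seventh chord.
That chord is spelled Ab-Cb-Eb-Gb.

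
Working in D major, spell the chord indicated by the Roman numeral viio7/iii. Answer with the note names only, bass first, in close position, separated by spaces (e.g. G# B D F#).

E# G# B D

viio7/iii is a secondary leading-tone chord. The target iii is F# in D major; the applied chord is rooted a semitone below, on E#.
Building a fully diminished seventh chord on E# gives E#-G#-B-D.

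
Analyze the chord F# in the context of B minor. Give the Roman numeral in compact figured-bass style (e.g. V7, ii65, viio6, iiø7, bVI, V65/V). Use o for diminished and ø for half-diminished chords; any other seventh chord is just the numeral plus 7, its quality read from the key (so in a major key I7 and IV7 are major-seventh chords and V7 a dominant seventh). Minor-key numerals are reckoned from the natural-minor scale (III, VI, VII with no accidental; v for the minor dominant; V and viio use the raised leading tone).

V

The pitches F#-A#-C# form a major triad rooted on F#.
F# is scale degree 5 in B minor, and a major triad on that degree is written V.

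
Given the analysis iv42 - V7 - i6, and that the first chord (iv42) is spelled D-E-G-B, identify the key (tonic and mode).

B minor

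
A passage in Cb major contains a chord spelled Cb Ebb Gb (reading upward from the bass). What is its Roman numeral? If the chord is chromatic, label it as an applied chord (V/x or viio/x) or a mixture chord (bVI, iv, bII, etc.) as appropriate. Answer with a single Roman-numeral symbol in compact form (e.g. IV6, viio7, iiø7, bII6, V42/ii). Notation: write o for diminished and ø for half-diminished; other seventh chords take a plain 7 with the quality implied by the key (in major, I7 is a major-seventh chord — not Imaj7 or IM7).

The pitches Cb-Ebb-Gb form a minor triad rooted on Cb.
Cb is the first degree of Cb major. This is the minor tonic, borrowed from the parallel minor.

i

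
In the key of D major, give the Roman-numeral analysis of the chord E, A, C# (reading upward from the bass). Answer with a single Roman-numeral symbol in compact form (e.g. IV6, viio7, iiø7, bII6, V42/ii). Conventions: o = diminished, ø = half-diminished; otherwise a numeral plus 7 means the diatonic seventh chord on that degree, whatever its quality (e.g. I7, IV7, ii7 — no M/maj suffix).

The pitches A-C#-E form a major triad rooted on A.
In D major, A is the dominant; the diatonic major triad there is V.
With E in the bass the chord is in second inversion, so the figured bass is 64.

V64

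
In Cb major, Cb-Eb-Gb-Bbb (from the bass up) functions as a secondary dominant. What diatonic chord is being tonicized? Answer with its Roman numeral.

IV

The chord is a dominant seventh chord on Cb.
A dominant resolves down a perfect fifth: Cb → Fb. In Cb major, Fb is scale degree 4, i.e. IV.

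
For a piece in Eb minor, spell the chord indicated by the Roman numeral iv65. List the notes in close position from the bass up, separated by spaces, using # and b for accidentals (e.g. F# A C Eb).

The numeral's case and figure indicate a minor seventh chord. In Eb minor its root, scale degree 4, is Ab.
That chord is spelled Ab-Cb-Eb-Gb.
With the 65 figure the chord is in first inversion; from the bass Cb upward in close position it reads Cb-Eb-Gb-Ab.

Cb Eb Gb Ab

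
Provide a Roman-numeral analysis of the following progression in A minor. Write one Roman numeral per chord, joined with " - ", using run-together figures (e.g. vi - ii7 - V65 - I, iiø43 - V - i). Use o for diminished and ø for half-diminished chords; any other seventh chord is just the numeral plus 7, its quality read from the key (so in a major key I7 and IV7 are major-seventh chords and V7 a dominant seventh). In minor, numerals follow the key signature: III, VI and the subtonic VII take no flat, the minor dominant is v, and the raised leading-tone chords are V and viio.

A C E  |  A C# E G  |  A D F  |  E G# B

A-C-E has root A, degree 1 in A minor, so i.
A-C#-E-G is the secondary dominant of iv (dominant seventh chord on A): V7/iv.
A-D-F: root D is the subdominant; minor triad there is iv64.
E-G#-B: major triad on E = scale degree 5 → V.

i - V7/iv - iv64 - V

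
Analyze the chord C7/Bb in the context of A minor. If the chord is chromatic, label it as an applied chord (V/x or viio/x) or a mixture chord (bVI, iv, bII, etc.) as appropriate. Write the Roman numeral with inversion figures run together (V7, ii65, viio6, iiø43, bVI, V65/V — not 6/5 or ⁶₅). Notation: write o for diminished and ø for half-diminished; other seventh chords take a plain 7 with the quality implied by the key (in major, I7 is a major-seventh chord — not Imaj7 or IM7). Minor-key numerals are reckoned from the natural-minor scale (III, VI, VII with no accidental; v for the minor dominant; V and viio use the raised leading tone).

V42/VI

Stacked in thirds the chord is C-E-G-Bb: a dominant seventh chord on C.
C is not a diatonic chord root with this quality in A minor, but it lies a perfect fifth above F (VI), so the chord functions as an applied dominant of VI.
With Bb in the bass the chord is in third inversion, so the figured bass is 42.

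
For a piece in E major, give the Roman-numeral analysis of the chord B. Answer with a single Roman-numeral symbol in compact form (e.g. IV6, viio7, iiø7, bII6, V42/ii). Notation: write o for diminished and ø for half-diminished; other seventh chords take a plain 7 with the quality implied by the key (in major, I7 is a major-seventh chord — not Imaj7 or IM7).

V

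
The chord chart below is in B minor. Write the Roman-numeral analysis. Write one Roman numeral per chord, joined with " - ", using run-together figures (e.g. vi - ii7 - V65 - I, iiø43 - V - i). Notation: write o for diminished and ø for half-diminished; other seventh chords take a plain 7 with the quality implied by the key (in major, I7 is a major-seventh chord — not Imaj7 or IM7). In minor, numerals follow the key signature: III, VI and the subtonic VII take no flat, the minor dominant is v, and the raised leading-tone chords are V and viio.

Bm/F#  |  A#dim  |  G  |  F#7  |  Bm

Bm/F# has root B, degree 1 in B minor, so i64.
A#dim has root A#, degree 7 in B minor, so viio.
G: major triad on G = scale degree 6 → VI.
F#7 has root F#, degree 5 in B minor, so V7.
Bm: root B is the tonic; minor triad there is i.

i64 - viio - VI - V7 - i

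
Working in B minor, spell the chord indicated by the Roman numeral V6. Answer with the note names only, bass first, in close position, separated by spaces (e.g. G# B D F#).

In B minor, the dominant is F#. The dominant is major (leading tone raised), so V is a major triad.
That chord is spelled F#-A#-C#.
The figured bass 6 indicates first inversion, placing the third (A#) in the bass: A#-C#-F#.

A# C# F#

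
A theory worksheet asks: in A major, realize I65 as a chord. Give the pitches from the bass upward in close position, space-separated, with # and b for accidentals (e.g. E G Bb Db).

C# E G# A

The numeral's case and figure indicate a major seventh chord. In A major its root, the first degree, is A.
That chord is spelled A-C#-E-G#.
With the 65 figure the chord is in first inversion; from the bass C# upward in close position it reads C#-E-G#-A.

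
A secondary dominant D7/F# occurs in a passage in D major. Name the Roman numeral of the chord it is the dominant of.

The chord is a dominant seventh chord on D.
A dominant resolves down a perfect fifth: D → G. In D major, G is scale degree 4, i.e. IV.

IV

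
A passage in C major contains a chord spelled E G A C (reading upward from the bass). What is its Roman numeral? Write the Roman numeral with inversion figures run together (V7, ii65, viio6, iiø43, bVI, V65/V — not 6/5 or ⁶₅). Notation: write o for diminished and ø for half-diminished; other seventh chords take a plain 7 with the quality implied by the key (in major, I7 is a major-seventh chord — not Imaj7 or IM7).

vi43

The pitches A-C-E-G form a minor seventh chord rooted on A.
A is scale degree 6 in C major, and a minor seventh chord on that degree is written vi7.
With E in the bass the chord is in second inversion, so the figured bass is 43.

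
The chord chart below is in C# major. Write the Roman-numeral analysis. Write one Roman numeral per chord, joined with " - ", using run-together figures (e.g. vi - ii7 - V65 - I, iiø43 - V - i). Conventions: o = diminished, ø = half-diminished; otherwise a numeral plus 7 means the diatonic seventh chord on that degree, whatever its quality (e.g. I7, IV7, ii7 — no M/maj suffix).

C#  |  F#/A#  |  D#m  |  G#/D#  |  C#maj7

C#: root C# is the tonic; major triad there is I.
F#/A# has root F#, degree 4 in C# major, so IV6.
D#m: root D# is the supertonic; minor triad there is ii.
G#/D#: major triad on G# = scale degree 5 → V64.
C#maj7: major seventh chord on C# = scale degree 1 → I7.

I - IV6 - ii - V64 - I7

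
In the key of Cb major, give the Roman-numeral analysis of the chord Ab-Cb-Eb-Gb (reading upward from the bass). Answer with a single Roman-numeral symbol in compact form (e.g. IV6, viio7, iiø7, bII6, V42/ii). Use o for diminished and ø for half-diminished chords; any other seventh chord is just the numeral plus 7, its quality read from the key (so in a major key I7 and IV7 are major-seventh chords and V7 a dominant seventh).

vi7

Stacked in thirds the chord is Ab-Cb-Eb-Gb: a minor seventh chord on Ab.
In Cb major, Ab is the submediant; the diatonic minor seventh chord there is vi7.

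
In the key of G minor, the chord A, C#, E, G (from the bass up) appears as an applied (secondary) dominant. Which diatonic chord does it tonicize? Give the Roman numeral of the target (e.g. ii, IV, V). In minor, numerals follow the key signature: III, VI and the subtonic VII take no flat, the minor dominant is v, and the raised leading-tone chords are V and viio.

The chord is a dominant seventh chord on A.
A dominant resolves down a perfect fifth: A → D. In G minor, D is scale degree 5, i.e. V.

V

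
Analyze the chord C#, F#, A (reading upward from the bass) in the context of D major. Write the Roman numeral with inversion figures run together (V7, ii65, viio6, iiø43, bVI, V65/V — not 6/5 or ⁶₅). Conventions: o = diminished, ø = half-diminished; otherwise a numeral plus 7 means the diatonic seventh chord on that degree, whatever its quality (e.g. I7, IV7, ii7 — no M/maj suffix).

iii64

Stacked in thirds the chord is F#-A-C#: a minor triad on F#.
F# is scale degree 3 in D major, and a minor triad on that degree is written iii.
With C# in the bass the chord is in second inversion, so the figured bass is 64.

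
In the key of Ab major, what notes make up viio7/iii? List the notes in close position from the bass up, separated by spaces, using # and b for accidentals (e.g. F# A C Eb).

viio7/iii is a secondary leading-tone chord. The target iii is C in Ab major; the applied chord is rooted a semitone below, on B.
Building a fully diminished seventh chord on B gives B-D-F-Ab.

B D F Ab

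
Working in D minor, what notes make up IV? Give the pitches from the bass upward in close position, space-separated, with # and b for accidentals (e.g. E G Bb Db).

IV is the major subdominant, borrowed from the parallel major. In D minor that root is G.
So the chord is G-B-D, a major triad.

G B D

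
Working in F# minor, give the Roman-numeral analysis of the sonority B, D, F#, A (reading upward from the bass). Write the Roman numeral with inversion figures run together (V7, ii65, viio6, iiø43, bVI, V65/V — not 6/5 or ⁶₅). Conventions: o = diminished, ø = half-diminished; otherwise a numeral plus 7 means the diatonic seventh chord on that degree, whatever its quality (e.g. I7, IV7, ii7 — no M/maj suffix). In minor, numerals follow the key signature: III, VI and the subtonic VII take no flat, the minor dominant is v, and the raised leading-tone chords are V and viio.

Stacked in thirds the chord is B-D-F#-A: a minor seventh chord on B.
In F# minor, B is the subdominant; the diatonic minor seventh chord there is iv7.

iv7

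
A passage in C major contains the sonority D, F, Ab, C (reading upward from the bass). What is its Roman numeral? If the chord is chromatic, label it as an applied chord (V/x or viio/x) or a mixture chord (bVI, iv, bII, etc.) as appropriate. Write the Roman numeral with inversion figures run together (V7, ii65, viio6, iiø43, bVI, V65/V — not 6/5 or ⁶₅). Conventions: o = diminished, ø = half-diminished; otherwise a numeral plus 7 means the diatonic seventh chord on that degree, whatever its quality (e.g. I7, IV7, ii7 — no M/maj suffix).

iiø7

The pitches D-F-Ab-C form a half-diminished seventh chord rooted on D.
D is the second degree of C major. This is the half-diminished supertonic seventh, borrowed from the parallel minor.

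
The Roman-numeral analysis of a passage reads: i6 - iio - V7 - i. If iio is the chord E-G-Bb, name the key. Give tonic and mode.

D minor

iio is given as E-G-Bb — a diminished triad with root E.
Counting down one scale step from E places the tonic on D; a diminished triad on degree 2 is diatonic only in minor.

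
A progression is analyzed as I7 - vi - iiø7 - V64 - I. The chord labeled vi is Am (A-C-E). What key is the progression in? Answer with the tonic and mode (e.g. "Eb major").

C major

vi is given as A-C-E — a minor triad with root A.
If A is scale degree 6 and the mode makes that degree carry a minor triad, the tonic is C and the mode is major.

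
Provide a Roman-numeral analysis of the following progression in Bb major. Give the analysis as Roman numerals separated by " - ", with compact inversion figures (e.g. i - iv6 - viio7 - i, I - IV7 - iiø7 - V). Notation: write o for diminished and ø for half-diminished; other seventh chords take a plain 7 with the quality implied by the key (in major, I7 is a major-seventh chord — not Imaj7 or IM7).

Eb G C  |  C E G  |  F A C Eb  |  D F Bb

ii6 - V/V - V7 - I6

Eb-G-C: root C is the supertonic; minor triad there is ii6.
C-E-G: a major triad on C, the applied dominant of V → V/V.
F-A-C-Eb: root F is the dominant; dominant seventh chord there is V7.
D-F-Bb has root Bb, degree 1 in Bb major, so I6.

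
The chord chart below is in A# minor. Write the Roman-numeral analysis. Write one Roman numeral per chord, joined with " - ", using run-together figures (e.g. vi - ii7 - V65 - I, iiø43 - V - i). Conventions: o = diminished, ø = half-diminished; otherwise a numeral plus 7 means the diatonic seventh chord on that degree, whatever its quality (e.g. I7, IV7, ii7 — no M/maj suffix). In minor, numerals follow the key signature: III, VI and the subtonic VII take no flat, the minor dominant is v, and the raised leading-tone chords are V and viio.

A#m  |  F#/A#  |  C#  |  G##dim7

i - VI6 - III - viio7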